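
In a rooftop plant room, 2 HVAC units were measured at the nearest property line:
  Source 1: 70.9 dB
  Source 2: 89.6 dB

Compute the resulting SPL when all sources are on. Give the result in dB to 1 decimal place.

89.7 dB

Converting to relative power and adding: 10^(70.9/10) + 10^(89.6/10) = 9.243e+08.
L_total = 10·log₁₀(9.243e+08) = 89.7 dB.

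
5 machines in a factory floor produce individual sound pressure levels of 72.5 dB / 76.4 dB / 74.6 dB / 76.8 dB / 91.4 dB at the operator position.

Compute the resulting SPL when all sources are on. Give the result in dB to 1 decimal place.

Σ 10^(Lᵢ/10) = 1.519e+09.
L_total = 10·log₁₀(1.519e+09) = 91.8 dB.

91.8 dB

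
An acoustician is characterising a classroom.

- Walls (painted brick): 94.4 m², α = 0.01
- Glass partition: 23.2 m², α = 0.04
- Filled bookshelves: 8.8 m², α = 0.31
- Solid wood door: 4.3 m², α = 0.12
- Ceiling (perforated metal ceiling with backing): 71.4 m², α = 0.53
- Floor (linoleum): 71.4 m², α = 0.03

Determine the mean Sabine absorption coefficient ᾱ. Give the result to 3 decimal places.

S = Σ Sᵢ = 94.4 + 23.2 + 8.8 + 4.3 + 71.4 + 71.4 = 273.5 m².
Σ(Sᵢαᵢ) = 94.4*0.01 + 23.2*0.04 + 8.8*0.31 + 4.3*0.12 + 71.4*0.53 + 71.4*0.03 = 45.100.
ᾱ = A/S = 0.165.

0.165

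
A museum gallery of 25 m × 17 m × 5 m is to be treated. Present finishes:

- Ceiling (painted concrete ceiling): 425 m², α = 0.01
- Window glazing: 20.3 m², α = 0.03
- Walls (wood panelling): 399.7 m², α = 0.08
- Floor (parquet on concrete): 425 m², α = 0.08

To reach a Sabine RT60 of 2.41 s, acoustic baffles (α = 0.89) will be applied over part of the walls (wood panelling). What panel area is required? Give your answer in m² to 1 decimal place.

87.8

A₁ = Σ Sᵢαᵢ = 425*0.01 + 20.3*0.03 + 399.7*0.08 + 425*0.08 = 70.835 sabins.
V = 2125 m³. Target absorption A₂ = 0.161 × 2125 / 2.41 = 141.961 sabins.
Absorption to add: 141.961 − 70.835 = 71.126 sabins.
Each m² of panel replacing the walls (wood panelling) adds (0.89 − 0.08) = 0.81 sabins.
Panel area = 71.126 / 0.81 = 87.8 m².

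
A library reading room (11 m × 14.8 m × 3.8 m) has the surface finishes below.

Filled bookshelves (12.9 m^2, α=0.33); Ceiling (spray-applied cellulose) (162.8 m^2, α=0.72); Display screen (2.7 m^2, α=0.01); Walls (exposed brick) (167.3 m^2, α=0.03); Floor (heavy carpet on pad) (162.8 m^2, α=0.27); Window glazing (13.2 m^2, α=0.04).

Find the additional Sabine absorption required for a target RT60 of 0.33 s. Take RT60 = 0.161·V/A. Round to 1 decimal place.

130.8 sabins

Equivalent absorption area: A₁ = 12.9*0.33 + 162.8*0.72 + 2.7*0.01 + 167.3*0.03 + 162.8*0.27 + 13.2*0.04 = 171.003 m^2.
Target A₂ = 0.161·618.64/0.33 = 301.821 sabins (V = 618.64 m³).
Additional absorption ΔA = 301.821 − 171.003 = 130.8 sabins.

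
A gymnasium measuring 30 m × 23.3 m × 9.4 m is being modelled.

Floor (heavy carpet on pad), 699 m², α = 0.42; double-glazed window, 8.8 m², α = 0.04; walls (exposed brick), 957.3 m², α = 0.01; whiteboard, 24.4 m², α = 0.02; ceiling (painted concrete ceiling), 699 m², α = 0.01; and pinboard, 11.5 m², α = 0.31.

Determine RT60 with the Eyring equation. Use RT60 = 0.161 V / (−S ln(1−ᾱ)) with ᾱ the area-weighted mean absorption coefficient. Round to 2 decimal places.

Total surface area S = 699 + 8.8 + 957.3 + 24.4 + 699 + 11.5 = 2400.0 m².
Absorption A = 699·0.42 + 8.8·0.04 + 957.3·0.01 + 24.4·0.02 + 699·0.01 + 11.5·0.31 = 314.548 sabins.
ᾱ = 314.548 / 2400.0 = 0.1311.
−S·ln(1−ᾱ) = −2400.0 × ln(1 − 0.1311) = 337.265.
V = 30 × 23.3 × 9.4 = 6570.6 m³.
T = 0.161·V/[−S·ln(1−ᾱ)] = 0.161·6570.6/337.265 = 3.14 s.

3.14 seconds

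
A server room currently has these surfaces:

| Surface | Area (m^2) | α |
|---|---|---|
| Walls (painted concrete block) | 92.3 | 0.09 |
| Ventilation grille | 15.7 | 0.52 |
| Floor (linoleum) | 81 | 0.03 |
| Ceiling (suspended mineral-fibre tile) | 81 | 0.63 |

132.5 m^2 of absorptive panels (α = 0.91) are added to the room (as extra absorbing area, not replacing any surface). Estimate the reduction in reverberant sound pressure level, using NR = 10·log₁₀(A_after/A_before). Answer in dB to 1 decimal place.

4.4 dB

A_before = Σ Sᵢαᵢ = 92.3*0.09 + 15.7*0.52 + 81*0.03 + 81*0.63 = 69.931 sabins.
Treatment contributes 132.5·0.91 = 120.575 sabins.
A_after = 69.931 + 120.575 = 190.506 sabins.
NR = 10·log₁₀(190.506/69.931) = 4.4 dB.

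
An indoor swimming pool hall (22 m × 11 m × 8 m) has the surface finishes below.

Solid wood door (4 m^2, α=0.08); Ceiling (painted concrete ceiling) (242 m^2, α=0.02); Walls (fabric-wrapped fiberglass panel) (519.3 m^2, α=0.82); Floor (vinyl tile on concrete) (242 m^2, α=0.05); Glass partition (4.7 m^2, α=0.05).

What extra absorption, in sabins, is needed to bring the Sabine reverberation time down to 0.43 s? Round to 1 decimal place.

Total absorption A₁ = 4*0.08 + 242*0.02 + 519.3*0.82 + 242*0.05 + 4.7*0.05
  = 0.320 + 4.840 + 425.826 + 12.100 + 0.235 = 443.321 m^2 sabins.
Target A₂ = 0.161·1936/0.43 = 724.874 sabins (V = 1936 m³).
Shortfall: 724.874 − 443.321 = 281.6 sabins.

281.6 sabins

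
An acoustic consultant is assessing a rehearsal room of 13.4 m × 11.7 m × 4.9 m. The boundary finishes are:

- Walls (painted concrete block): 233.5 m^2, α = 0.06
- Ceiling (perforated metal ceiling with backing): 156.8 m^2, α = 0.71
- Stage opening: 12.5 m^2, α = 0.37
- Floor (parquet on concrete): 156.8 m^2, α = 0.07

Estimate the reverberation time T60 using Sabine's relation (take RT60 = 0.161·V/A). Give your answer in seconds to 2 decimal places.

Total absorption A = 233.5·0.06 + 156.8·0.71 + 12.5·0.37 + 156.8·0.07
  = 14.010 + 111.328 + 4.625 + 10.976 = 140.939 m^2 sabins.
Volume V = 13.4 × 11.7 × 4.9 = 768.222 m³.
T = 0.161 V/A = 0.161·768.222/140.939 = 0.88 s.

0.88 s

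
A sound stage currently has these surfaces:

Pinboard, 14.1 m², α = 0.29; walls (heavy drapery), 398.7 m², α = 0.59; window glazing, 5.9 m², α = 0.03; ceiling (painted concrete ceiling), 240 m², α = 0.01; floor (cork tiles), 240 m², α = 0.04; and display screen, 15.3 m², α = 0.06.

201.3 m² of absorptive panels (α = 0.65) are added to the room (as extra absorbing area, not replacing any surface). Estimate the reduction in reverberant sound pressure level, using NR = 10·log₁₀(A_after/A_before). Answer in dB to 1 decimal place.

Total absorption A_before = 14.1*0.29 + 398.7*0.59 + 5.9*0.03 + 240*0.01 + 240*0.04 + 15.3*0.06
  = 4.089 + 235.233 + 0.177 + 2.400 + 9.600 + 0.918 = 252.417 m² sabins.
Treatment contributes 201.3·0.65 = 130.845 sabins.
A_after = 252.417 + 130.845 = 383.262 sabins.
Reduction = 10 log₁₀(A_after/A_before) = 10 log₁₀(1.5184) = 1.8 dB.

1.8 dB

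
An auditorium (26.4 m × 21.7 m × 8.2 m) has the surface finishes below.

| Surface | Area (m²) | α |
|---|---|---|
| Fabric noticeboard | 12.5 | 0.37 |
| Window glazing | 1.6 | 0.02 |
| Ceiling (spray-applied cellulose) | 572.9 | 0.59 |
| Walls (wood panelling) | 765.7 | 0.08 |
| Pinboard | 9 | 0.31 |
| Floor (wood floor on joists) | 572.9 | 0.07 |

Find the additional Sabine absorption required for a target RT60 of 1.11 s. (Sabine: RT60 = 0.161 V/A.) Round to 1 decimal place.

234.5 sabins

Equivalent absorption area: A₁ = 12.5·0.37 + 1.6·0.02 + 572.9·0.59 + 765.7·0.08 + 9·0.31 + 572.9·0.07 = 446.817 m².
For T = 1.11 s, need A₂ = 0.161·V/T = 0.161·4697.616/1.11 = 681.366 sabins.
Additional absorption ΔA = 681.366 − 446.817 = 234.5 sabins.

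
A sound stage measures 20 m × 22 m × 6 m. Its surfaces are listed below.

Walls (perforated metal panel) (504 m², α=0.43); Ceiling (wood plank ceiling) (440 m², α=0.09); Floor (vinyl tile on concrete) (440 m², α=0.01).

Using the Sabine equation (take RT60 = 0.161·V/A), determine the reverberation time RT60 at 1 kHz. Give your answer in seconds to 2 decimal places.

1.63 seconds

A = Σ Sᵢαᵢ = 504·0.43 + 440·0.09 + 440·0.01 = 260.720 sabins.
V = 20·22·6 = 2640 m³.
Sabine: RT60 = 0.161 × 2640 / 260.720 = 1.63 s.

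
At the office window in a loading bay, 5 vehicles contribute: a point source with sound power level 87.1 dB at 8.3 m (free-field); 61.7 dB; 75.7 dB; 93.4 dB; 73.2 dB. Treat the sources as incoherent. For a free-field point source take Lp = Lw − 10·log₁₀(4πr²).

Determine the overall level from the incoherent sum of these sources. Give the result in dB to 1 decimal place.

Source at 8.3 m: Lp = 87.1 − 10·log₁₀(4π·8.3²) = 87.1 − 10·log₁₀(865.697) = 57.7 dB.
Converting to relative power and adding: 10^(57.7/10) + 10^(61.7/10) + 10^(75.7/10) + 10^(93.4/10) + 10^(73.2/10) = 2.248e+09.
Combined level = 10 log₁₀(2.248e+09) = 93.5 dB.

93.5 dB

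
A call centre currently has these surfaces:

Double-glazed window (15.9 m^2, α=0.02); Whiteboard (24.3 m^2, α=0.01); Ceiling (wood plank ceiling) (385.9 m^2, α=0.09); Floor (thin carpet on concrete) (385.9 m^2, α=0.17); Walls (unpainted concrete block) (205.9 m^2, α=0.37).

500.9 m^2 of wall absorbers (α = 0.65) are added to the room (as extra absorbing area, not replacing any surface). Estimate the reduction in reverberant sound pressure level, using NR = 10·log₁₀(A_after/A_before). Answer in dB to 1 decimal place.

A_before = Σ Sᵢαᵢ = 15.9*0.02 + 24.3*0.01 + 385.9*0.09 + 385.9*0.17 + 205.9*0.37 = 177.078 sabins.
Treatment contributes 500.9·0.65 = 325.585 sabins.
New total A_after = 502.663 sabins.
Reduction = 10 log₁₀(A_after/A_before) = 10 log₁₀(2.8387) = 4.5 dB.

4.5 dB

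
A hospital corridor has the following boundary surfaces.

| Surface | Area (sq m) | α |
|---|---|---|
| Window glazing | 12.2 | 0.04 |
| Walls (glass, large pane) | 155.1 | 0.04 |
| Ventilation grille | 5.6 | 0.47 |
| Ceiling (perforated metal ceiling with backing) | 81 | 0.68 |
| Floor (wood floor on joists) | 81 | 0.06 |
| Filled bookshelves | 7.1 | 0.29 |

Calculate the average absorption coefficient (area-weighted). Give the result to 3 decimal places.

S = Σ Sᵢ = 12.2 + 155.1 + 5.6 + 81 + 81 + 7.1 = 342.0 sq m.
Weighted sum Σ Sα = 71.323.
ᾱ = 71.323 / 342.0 = 0.209.

0.209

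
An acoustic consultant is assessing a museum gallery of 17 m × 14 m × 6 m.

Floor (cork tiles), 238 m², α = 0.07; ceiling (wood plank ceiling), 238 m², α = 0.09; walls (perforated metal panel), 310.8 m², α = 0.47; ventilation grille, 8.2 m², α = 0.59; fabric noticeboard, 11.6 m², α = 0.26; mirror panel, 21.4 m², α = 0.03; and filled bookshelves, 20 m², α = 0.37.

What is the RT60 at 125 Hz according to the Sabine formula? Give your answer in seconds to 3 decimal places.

1.149 sec

A = Σ Sᵢαᵢ = 238*0.07 + 238*0.09 + 310.8*0.47 + 8.2*0.59 + 11.6*0.26 + 21.4*0.03 + 20*0.37 = 200.052 sabins.
V = 17·14·6 = 1428 m³.
Sabine: RT60 = 0.161 × 1428 / 200.052 = 1.149 s.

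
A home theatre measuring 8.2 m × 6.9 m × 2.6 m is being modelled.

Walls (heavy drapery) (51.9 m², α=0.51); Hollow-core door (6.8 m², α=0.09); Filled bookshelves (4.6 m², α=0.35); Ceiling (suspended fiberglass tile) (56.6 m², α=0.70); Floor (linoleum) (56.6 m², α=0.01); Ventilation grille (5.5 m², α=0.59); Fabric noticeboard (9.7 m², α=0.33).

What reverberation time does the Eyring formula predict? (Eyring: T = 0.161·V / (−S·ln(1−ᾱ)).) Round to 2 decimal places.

0.25 s

S = Σ Sᵢ = 191.7 m².
Σ(Sᵢαᵢ) = 51.9×0.51 + 6.8×0.09 + 4.6×0.35 + 56.6×0.70 + 56.6×0.01 + 5.5×0.59 + 9.7×0.33 = 75.323.
ᾱ = 75.323 / 191.7 = 0.3929.
Eyring denominator: −S ln(1−ᾱ) = 95.670.
V = 8.2 × 6.9 × 2.6 = 147.108 m³.
T = 0.161·V/[−S·ln(1−ᾱ)] = 0.161·147.108/95.670 = 0.25 s.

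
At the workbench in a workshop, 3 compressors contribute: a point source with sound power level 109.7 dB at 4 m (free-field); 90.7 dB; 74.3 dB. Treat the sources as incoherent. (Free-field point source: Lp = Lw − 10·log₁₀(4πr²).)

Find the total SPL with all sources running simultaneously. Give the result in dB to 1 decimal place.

Source at 4 m: Lp = 109.7 − 10·log₁₀(4π·4²) = 109.7 − 10·log₁₀(201.062) = 86.7 dB.
Sum in the linear (power) domain: Σ 10^(Lᵢ/10) = 10^(86.7/10) + 10^(90.7/10) + 10^(74.3/10) = 1.67e+09.
Back to dB: 10·log₁₀ Σ = 92.2 dB.

92.2 dB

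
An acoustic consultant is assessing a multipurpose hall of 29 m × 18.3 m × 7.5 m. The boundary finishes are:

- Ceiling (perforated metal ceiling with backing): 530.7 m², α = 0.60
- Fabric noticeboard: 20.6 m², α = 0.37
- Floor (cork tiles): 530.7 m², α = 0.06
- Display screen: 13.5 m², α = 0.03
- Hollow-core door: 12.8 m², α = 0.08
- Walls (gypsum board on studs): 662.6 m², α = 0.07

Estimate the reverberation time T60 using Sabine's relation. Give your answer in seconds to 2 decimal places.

1.58 s

A = Σ Sᵢαᵢ = 530.7×0.60 + 20.6×0.37 + 530.7×0.06 + 13.5×0.03 + 12.8×0.08 + 662.6×0.07 = 405.695 sabins.
Volume V = 29 × 18.3 × 7.5 = 3980.25 m³.
RT60 = 0.161 · V / A = 0.161 × 3980.25 / 405.695 = 1.58 s.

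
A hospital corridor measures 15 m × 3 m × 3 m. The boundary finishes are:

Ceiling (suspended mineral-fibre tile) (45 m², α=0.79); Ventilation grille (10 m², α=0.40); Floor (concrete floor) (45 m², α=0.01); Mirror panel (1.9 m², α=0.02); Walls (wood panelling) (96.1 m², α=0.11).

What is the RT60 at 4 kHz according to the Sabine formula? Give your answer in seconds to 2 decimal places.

0.43 s

A = Σ Sᵢαᵢ = 45*0.79 + 10*0.40 + 45*0.01 + 1.9*0.02 + 96.1*0.11 = 50.609 sabins.
V = 15·3·3 = 135 m³.
RT60 = 0.161 · V / A = 0.161 × 135 / 50.609 = 0.43 s.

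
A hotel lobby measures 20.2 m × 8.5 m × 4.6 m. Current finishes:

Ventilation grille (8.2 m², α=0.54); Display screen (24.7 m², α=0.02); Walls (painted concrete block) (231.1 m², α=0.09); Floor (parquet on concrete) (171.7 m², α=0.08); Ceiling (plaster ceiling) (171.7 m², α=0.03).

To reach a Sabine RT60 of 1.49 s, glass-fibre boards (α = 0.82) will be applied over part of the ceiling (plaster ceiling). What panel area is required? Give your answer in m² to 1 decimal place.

A₁ = Σ Sᵢαᵢ = 8.2*0.54 + 24.7*0.02 + 231.1*0.09 + 171.7*0.08 + 171.7*0.03 = 44.608 sabins.
Required A₂ = 0.161·789.82/1.49 = 85.343 sabins.
ΔA needed = 85.343 − 44.608 = 40.735 sabins.
Each m² of panel replacing the ceiling (plaster ceiling) adds (0.82 − 0.03) = 0.79 sabins.
Panel area = 40.735 / 0.79 = 51.6 m².

51.6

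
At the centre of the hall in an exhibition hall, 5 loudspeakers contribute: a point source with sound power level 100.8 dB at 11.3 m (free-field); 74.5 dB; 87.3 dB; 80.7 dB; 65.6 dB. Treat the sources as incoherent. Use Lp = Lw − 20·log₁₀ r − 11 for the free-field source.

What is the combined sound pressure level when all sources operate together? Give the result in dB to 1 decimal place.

Source at 11.3 m: Lp = 100.8 − 20·log₁₀(11.3) − 11 = 68.7 dB.
Σ 10^(Lᵢ/10) = 6.937e+08.
Combined level = 10 log₁₀(6.937e+08) = 88.4 dB.

88.4 dB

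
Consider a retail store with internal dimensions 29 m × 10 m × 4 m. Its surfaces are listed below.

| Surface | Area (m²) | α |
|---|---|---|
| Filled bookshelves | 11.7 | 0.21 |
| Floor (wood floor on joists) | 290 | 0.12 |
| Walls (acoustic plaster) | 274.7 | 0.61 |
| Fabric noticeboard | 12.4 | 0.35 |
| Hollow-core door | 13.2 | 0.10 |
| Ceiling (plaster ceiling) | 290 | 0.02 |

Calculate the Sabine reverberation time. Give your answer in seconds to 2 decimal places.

Total absorption A = 11.7·0.21 + 290·0.12 + 274.7·0.61 + 12.4·0.35 + 13.2·0.10 + 290·0.02
  = 2.457 + 34.800 + 167.567 + 4.340 + 1.320 + 5.800 = 216.284 m² sabins.
V = 29·10·4 = 1160 m³.
Sabine: RT60 = 0.161 × 1160 / 216.284 = 0.86 s.

0.86 seconds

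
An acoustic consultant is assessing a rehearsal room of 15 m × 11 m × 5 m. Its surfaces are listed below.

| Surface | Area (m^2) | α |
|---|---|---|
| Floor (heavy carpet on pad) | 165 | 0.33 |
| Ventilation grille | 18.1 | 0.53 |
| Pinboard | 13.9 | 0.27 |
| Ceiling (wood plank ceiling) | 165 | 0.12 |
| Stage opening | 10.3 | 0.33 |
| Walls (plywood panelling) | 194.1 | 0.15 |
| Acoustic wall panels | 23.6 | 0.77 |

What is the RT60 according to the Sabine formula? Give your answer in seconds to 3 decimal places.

0.961 sec

A = Σ Sᵢαᵢ = 165×0.33 + 18.1×0.53 + 13.9×0.27 + 165×0.12 + 10.3×0.33 + 194.1×0.15 + 23.6×0.77 = 138.282 sabins.
V = 15·11·5 = 825 m³.
RT60 = 0.161 · V / A = 0.161 × 825 / 138.282 = 0.961 s.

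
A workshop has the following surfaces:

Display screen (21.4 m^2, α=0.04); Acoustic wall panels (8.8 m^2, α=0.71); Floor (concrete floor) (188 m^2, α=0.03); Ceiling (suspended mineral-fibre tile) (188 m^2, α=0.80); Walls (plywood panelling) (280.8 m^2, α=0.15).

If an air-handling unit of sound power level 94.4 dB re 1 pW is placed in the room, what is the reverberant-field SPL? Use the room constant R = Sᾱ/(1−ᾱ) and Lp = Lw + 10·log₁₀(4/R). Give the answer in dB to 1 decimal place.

75.8 dB

A = 205.264 sabins; S = 687.0 m^2.
ᾱ = 205.264/687.0 = 0.2988; R = Sᾱ/(1−ᾱ) = 205.264/(1−0.2988) = 292.732 m^2.
Lp = 94.4 + 10·log₁₀(4/292.732) = 94.4 + (-18.64) = 75.8 dB.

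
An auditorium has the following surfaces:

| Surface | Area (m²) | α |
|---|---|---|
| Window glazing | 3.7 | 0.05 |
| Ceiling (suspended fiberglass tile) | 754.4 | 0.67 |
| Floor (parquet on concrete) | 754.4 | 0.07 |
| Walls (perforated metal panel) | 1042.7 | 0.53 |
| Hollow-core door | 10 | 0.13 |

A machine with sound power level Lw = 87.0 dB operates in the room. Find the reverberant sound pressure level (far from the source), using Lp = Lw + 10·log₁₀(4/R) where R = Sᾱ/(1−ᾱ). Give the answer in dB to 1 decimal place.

Σ(Sᵢαᵢ) = 3.7·0.05 + 754.4·0.67 + 754.4·0.07 + 1042.7·0.53 + 10·0.13 = 1112.372; total area S = 2565.2 m².
ᾱ = 1112.372/2565.2 = 0.4336; R = Sᾱ/(1−ᾱ) = 1112.372/(1−0.4336) = 1963.934 m².
Lp = Lw + 10 log₁₀(4/R) = 87.0 -26.91 = 60.1 dB.

60.1 dB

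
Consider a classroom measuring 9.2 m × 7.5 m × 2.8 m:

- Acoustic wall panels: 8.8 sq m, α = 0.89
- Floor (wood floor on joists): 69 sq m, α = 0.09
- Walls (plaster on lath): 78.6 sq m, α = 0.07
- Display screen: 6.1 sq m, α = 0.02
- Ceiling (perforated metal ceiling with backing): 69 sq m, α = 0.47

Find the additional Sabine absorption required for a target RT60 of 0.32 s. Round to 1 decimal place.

45.1 sabins

Equivalent absorption area: A₁ = 8.8×0.89 + 69×0.09 + 78.6×0.07 + 6.1×0.02 + 69×0.47 = 52.096 sq m.
Target A₂ = 0.161·193.2/0.32 = 97.204 sabins (V = 193.2 m³).
Additional absorption ΔA = 97.204 − 52.096 = 45.1 sabins.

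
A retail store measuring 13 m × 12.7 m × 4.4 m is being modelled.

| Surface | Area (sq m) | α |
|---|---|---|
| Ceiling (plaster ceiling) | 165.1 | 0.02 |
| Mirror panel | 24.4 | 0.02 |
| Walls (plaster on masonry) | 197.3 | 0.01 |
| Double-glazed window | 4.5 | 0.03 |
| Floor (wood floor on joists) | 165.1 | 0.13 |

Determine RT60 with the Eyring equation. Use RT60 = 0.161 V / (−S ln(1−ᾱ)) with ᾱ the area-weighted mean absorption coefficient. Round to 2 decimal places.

S = Σ Sᵢ = 556.4 sq m.
Absorption A = 165.1·0.02 + 24.4·0.02 + 197.3·0.01 + 4.5·0.03 + 165.1·0.13 = 27.361 sabins.
Mean coefficient ᾱ = A/S = 0.0492.
Eyring denominator: −S ln(1−ᾱ) = 28.071.
V = 13 × 12.7 × 4.4 = 726.44 m³.
RT60 = 0.161 × 726.44 / 28.071 = 4.17 s.

4.17 sec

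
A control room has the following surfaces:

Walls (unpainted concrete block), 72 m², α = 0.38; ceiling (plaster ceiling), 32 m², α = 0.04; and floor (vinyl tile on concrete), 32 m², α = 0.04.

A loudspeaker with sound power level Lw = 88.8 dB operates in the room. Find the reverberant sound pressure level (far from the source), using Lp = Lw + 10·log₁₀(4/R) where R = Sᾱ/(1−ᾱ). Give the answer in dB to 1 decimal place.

A = 29.920 sabins; S = 136.0 m².
ᾱ = 0.2200, so room constant R = A/(1−ᾱ) = 38.359 m².
Lp = Lw + 10 log₁₀(4/R) = 88.8 -9.82 = 79.0 dB.

79.0 dB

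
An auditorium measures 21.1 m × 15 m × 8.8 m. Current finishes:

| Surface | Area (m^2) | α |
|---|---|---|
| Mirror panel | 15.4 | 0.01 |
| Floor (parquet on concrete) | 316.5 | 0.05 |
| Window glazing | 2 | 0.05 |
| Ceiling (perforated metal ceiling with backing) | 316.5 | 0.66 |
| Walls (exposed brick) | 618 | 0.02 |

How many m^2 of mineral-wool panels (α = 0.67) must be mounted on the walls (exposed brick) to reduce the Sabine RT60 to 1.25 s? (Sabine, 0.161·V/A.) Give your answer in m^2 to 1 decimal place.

186.8

A₁ = Σ Sᵢαᵢ = 15.4·0.01 + 316.5·0.05 + 2·0.05 + 316.5·0.66 + 618·0.02 = 237.329 sabins.
V = 2785.2 m³. Target absorption A₂ = 0.161 × 2785.2 / 1.25 = 358.734 sabins.
ΔA needed = 358.734 − 237.329 = 121.405 sabins.
Each m^2 of panel replacing the walls (exposed brick) adds (0.67 − 0.02) = 0.65 sabins.
Area = ΔA/Δα = 121.405/0.65 = 186.8 m^2.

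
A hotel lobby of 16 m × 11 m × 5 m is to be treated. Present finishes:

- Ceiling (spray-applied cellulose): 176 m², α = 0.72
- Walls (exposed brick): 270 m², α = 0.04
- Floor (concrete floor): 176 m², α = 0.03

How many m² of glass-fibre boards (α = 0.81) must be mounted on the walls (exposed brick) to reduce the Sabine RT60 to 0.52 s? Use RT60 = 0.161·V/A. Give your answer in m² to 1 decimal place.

168.4

Equivalent absorption area: A₁ = 176·0.72 + 270·0.04 + 176·0.03 = 142.800 m².
Required A₂ = 0.161·880/0.52 = 272.462 sabins.
ΔA needed = 272.462 − 142.800 = 129.662 sabins.
Each m² of panel replacing the walls (exposed brick) adds (0.81 − 0.04) = 0.77 sabins.
Area = ΔA/Δα = 129.662/0.77 = 168.4 m².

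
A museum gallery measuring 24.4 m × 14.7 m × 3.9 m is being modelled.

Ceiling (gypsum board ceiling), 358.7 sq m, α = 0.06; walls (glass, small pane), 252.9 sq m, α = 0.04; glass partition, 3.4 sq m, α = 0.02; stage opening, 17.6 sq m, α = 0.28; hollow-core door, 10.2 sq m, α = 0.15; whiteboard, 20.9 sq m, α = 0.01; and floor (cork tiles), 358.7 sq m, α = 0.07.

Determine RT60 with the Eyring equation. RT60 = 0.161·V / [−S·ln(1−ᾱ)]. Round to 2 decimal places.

3.44 s

S = Σ Sᵢ = 1022.4 sq m.
Absorption A = 358.7·0.06 + 252.9·0.04 + 3.4·0.02 + 17.6·0.28 + 10.2·0.15 + 20.9·0.01 + 358.7·0.07 = 63.482 sabins.
Mean coefficient ᾱ = A/S = 0.0621.
−S·ln(1−ᾱ) = −1022.4 × ln(1 − 0.0621) = 65.548.
V = 24.4 × 14.7 × 3.9 = 1398.852 m³.
RT60 = 0.161 × 1398.852 / 65.548 = 3.44 s.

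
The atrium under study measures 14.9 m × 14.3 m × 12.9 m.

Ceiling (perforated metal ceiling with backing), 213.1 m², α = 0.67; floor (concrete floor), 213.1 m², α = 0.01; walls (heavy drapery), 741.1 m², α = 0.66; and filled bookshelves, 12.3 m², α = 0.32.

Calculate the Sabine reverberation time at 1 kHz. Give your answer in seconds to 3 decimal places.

Total absorption A = 213.1*0.67 + 213.1*0.01 + 741.1*0.66 + 12.3*0.32
  = 142.777 + 2.131 + 489.126 + 3.936 = 637.970 m² sabins.
V = 14.9·14.3·12.9 = 2748.603 m³.
Sabine: RT60 = 0.161 × 2748.603 / 637.970 = 0.694 s.

0.694 s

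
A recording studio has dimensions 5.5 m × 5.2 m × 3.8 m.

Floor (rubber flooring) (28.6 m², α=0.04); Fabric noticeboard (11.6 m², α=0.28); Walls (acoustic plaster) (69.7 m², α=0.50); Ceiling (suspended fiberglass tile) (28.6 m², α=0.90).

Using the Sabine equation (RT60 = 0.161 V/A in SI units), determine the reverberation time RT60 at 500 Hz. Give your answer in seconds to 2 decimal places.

0.27 s

Summing Sᵢαᵢ: 1.144 + 3.248 + 34.850 + 25.740 → A = 64.982 sabins.
Volume V = 5.5 × 5.2 × 3.8 = 108.68 m³.
Sabine: RT60 = 0.161 × 108.68 / 64.982 = 0.27 s.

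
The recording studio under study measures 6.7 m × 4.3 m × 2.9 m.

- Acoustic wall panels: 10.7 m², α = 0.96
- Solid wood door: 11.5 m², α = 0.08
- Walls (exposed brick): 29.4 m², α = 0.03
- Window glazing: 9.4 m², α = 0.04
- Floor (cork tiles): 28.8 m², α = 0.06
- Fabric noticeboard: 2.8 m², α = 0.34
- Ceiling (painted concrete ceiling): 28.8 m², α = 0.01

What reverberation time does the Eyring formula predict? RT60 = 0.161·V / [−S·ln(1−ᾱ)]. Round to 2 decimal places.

0.82 seconds

Total surface area S = 10.7 + 11.5 + 29.4 + 9.4 + 28.8 + 2.8 + 28.8 = 121.4 m².
Absorption A = 10.7·0.96 + 11.5·0.08 + 29.4·0.03 + 9.4·0.04 + 28.8·0.06 + 2.8·0.34 + 28.8·0.01 = 15.418 sabins.
ᾱ = 15.418 / 121.4 = 0.1270.
Eyring denominator: −S ln(1−ᾱ) = 16.489.
V = 6.7 × 4.3 × 2.9 = 83.549 m³.
T = 0.161·V/[−S·ln(1−ᾱ)] = 0.161·83.549/16.489 = 0.82 s.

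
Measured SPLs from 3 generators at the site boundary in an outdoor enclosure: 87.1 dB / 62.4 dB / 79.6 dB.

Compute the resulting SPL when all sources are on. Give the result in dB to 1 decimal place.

Sum in the linear (power) domain: Σ 10^(Lᵢ/10) = 10^(87.1/10) + 10^(62.4/10) + 10^(79.6/10) = 6.058e+08.
Back to dB: 10·log₁₀ Σ = 87.8 dB.

87.8 dB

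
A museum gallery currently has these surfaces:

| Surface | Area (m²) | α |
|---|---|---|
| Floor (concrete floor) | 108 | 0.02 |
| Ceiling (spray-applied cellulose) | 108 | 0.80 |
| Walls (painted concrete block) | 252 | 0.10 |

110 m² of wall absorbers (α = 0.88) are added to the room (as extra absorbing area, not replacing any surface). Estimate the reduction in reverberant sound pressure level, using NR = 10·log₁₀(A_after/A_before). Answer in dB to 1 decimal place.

2.7 dB

Equivalent absorption area: A_before = 108×0.02 + 108×0.80 + 252×0.10 = 113.760 m².
Treatment contributes 110·0.88 = 96.800 sabins.
A_after = 113.760 + 96.800 = 210.560 sabins.
NR = 10·log₁₀(210.560/113.760) = 2.7 dB.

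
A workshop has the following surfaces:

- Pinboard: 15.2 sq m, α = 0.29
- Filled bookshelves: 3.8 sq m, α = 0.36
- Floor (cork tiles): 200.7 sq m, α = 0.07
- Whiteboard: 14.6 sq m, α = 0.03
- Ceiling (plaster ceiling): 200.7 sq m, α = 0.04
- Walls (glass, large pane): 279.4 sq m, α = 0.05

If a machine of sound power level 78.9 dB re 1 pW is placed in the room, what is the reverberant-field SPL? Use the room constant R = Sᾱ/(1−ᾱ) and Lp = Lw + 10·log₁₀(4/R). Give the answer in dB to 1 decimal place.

68.4 dB

A = 42.261 sabins; S = 714.4 sq m.
ᾱ = 42.261/714.4 = 0.0592; R = Sᾱ/(1−ᾱ) = 42.261/(1−0.0592) = 44.920 sq m.
Lp = 78.9 + 10·log₁₀(4/44.920) = 78.9 + (-10.50) = 68.4 dB.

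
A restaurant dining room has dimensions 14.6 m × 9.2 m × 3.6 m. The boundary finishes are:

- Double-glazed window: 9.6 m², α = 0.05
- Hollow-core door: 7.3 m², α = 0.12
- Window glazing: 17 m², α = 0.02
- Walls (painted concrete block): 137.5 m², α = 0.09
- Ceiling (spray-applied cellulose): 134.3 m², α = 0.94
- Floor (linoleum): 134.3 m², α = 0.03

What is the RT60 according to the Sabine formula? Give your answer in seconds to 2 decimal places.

0.54 s

A = Σ Sᵢαᵢ = 9.6·0.05 + 7.3·0.12 + 17·0.02 + 137.5·0.09 + 134.3·0.94 + 134.3·0.03 = 144.342 sabins.
Room volume: 483.552 m³.
RT60 = 0.161 · V / A = 0.161 × 483.552 / 144.342 = 0.54 s.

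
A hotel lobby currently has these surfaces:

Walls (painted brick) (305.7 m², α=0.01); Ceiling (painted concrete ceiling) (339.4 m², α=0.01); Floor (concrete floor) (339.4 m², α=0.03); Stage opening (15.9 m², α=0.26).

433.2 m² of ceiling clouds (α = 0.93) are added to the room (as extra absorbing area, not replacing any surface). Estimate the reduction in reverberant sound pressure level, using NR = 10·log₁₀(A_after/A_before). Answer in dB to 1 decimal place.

13.1 dB

Summing Sᵢαᵢ: 3.057 + 3.394 + 10.182 + 4.134 → A_before = 20.767 sabins.
Added absorption = 433.2 × 0.93 = 402.876 sabins.
A_after = 20.767 + 402.876 = 423.643 sabins.
NR = 10·log₁₀(423.643/20.767) = 13.1 dB.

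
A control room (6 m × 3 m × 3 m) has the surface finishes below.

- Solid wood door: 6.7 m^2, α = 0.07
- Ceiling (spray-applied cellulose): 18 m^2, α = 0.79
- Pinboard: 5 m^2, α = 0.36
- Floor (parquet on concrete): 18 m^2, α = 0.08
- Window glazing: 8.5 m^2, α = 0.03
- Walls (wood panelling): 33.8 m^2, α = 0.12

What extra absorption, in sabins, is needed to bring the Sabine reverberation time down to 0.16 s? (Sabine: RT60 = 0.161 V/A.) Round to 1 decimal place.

Total absorption A₁ = 6.7*0.07 + 18*0.79 + 5*0.36 + 18*0.08 + 8.5*0.03 + 33.8*0.12
  = 0.469 + 14.220 + 1.800 + 1.440 + 0.255 + 4.056 = 22.240 m^2 sabins.
Target A₂ = 0.161·54/0.16 = 54.338 sabins (V = 54 m³).
ΔA = A₂ − A₁ = 54.338 − 22.240 = 32.1 sabins.

32.1 sabins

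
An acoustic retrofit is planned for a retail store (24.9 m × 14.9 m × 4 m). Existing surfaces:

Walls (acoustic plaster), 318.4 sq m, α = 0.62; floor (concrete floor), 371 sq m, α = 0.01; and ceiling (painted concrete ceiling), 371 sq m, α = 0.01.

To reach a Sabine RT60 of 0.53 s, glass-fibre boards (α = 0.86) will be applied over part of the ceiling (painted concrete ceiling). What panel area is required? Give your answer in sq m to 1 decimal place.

289.4

Equivalent absorption area: A₁ = 318.4·0.62 + 371·0.01 + 371·0.01 = 204.828 sq m.
V = 1484.04 m³. Target absorption A₂ = 0.161 × 1484.04 / 0.53 = 450.812 sabins.
Absorption to add: 450.812 − 204.828 = 245.984 sabins.
Net gain per sq m: Δα = 0.86 − 0.01 = 0.85.
Area = ΔA/Δα = 245.984/0.85 = 289.4 sq m.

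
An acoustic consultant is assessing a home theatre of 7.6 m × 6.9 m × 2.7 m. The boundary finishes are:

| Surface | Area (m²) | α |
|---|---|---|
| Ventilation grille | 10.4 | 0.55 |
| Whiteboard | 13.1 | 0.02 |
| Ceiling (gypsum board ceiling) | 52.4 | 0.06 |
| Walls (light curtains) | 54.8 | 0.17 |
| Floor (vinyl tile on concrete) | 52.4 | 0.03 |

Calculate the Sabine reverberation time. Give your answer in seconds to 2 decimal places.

1.14 sec

Total absorption A = 10.4*0.55 + 13.1*0.02 + 52.4*0.06 + 54.8*0.17 + 52.4*0.03
  = 5.720 + 0.262 + 3.144 + 9.316 + 1.572 = 20.014 m² sabins.
Volume V = 7.6 × 6.9 × 2.7 = 141.588 m³.
T = 0.161 V/A = 0.161·141.588/20.014 = 1.14 s.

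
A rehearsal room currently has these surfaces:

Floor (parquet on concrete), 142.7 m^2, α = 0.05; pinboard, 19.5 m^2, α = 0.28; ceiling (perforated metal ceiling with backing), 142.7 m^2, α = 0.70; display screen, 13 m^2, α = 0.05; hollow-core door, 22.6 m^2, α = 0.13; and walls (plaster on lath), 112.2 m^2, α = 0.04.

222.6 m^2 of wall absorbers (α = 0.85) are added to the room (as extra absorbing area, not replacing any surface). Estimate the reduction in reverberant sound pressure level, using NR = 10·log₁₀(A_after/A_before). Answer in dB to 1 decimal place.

Equivalent absorption area: A_before = 142.7×0.05 + 19.5×0.28 + 142.7×0.70 + 13×0.05 + 22.6×0.13 + 112.2×0.04 = 120.561 m^2.
Added absorption = 222.6 × 0.85 = 189.210 sabins.
New total A_after = 309.771 sabins.
NR = 10·log₁₀(309.771/120.561) = 4.1 dB.

4.1 dB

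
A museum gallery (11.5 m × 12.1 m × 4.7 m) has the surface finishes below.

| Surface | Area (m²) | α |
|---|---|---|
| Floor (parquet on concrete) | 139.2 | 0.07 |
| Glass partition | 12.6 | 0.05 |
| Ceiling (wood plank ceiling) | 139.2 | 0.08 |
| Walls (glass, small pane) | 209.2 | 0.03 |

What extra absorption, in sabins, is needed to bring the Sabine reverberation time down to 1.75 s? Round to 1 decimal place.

32.4 sabins

Total absorption A₁ = 139.2·0.07 + 12.6·0.05 + 139.2·0.08 + 209.2·0.03
  = 9.744 + 0.630 + 11.136 + 6.276 = 27.786 m² sabins.
For T = 1.75 s, need A₂ = 0.161·V/T = 0.161·654.005/1.75 = 60.168 sabins.
Shortfall: 60.168 − 27.786 = 32.4 sabins.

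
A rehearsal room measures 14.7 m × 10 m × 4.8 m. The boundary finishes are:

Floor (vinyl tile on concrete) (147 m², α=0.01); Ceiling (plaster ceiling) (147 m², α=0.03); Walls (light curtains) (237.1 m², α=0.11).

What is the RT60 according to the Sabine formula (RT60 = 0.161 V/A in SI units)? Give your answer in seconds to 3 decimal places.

3.554 s

Summing Sᵢαᵢ: 1.470 + 4.410 + 26.081 → A = 31.961 sabins.
V = 14.7·10·4.8 = 705.6 m³.
Sabine: RT60 = 0.161 × 705.6 / 31.961 = 3.554 s.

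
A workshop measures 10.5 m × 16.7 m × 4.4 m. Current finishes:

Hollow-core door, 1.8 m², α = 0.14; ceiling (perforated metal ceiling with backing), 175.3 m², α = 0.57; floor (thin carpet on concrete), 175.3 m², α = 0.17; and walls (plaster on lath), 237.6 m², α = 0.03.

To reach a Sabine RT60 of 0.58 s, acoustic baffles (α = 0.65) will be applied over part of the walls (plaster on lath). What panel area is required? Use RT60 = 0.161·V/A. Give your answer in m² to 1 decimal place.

A₁ = Σ Sᵢαᵢ = 1.8·0.14 + 175.3·0.57 + 175.3·0.17 + 237.6·0.03 = 137.102 sabins.
V = 771.54 m³. Target absorption A₂ = 0.161 × 771.54 / 0.58 = 214.169 sabins.
ΔA needed = 214.169 − 137.102 = 77.067 sabins.
Each m² of panel replacing the walls (plaster on lath) adds (0.65 − 0.03) = 0.62 sabins.
Area = ΔA/Δα = 77.067/0.62 = 124.3 m².

124.3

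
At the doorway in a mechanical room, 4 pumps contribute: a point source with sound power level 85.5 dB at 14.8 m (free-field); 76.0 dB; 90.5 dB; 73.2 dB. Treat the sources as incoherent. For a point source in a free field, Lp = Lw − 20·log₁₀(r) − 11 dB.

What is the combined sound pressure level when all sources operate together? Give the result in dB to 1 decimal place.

90.7 dB

Source at 14.8 m: Lp = 85.5 − 20·log₁₀(14.8) − 11 = 51.1 dB.
Σ 10^(Lᵢ/10) = 1.183e+09.
Back to dB: 10·log₁₀ Σ = 90.7 dB.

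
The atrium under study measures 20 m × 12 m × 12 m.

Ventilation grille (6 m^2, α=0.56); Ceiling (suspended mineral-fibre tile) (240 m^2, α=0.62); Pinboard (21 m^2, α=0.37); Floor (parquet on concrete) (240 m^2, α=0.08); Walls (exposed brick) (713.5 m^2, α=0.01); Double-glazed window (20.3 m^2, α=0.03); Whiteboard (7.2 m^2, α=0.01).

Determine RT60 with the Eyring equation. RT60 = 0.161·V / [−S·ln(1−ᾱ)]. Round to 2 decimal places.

Total surface area S = 6 + 240 + 21 + 240 + 713.5 + 20.3 + 7.2 = 1248.0 m^2.
Absorption A = 6×0.56 + 240×0.62 + 21×0.37 + 240×0.08 + 713.5×0.01 + 20.3×0.03 + 7.2×0.01 = 186.946 sabins.
ᾱ = 186.946 / 1248.0 = 0.1498.
−S·ln(1−ᾱ) = −1248.0 × ln(1 − 0.1498) = 202.530.
V = 20 × 12 × 12 = 2880 m³.
T = 0.161·V/[−S·ln(1−ᾱ)] = 0.161·2880/202.530 = 2.29 s.

2.29 sec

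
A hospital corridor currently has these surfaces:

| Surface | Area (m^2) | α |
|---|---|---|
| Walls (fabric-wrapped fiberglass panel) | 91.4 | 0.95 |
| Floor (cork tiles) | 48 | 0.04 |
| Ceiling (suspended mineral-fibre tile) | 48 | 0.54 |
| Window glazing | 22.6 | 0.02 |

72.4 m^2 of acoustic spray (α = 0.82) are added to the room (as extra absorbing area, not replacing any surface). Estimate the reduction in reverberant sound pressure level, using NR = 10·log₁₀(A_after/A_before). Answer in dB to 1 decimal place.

Summing Sᵢαᵢ: 86.830 + 1.920 + 25.920 + 0.452 → A_before = 115.122 sabins.
Treatment contributes 72.4·0.82 = 59.368 sabins.
New total A_after = 174.490 sabins.
Reduction = 10 log₁₀(A_after/A_before) = 10 log₁₀(1.5157) = 1.8 dB.

1.8 dB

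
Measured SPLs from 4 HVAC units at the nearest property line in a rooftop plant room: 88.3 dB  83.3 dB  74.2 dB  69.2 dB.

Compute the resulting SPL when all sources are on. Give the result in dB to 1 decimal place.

Sum in the linear (power) domain: Σ 10^(Lᵢ/10) = 10^(88.3/10) + 10^(83.3/10) + 10^(74.2/10) + 10^(69.2/10) = 9.245e+08.
Back to dB: 10·log₁₀ Σ = 89.7 dB.

89.7 dB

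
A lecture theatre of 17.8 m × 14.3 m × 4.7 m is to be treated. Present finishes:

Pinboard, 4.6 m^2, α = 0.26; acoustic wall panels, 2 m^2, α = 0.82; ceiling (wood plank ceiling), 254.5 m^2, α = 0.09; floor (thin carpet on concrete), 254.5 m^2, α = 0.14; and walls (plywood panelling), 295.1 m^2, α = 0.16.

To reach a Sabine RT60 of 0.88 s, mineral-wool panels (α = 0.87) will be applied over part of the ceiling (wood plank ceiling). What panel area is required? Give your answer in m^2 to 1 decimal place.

141.4

Total absorption A₁ = 4.6*0.26 + 2*0.82 + 254.5*0.09 + 254.5*0.14 + 295.1*0.16
  = 1.196 + 1.640 + 22.905 + 35.630 + 47.216 = 108.587 m^2 sabins.
V = 1196.338 m³. Target absorption A₂ = 0.161 × 1196.338 / 0.88 = 218.875 sabins.
Absorption to add: 218.875 − 108.587 = 110.288 sabins.
Net gain per m^2: Δα = 0.87 − 0.09 = 0.78.
Area = ΔA/Δα = 110.288/0.78 = 141.4 m^2.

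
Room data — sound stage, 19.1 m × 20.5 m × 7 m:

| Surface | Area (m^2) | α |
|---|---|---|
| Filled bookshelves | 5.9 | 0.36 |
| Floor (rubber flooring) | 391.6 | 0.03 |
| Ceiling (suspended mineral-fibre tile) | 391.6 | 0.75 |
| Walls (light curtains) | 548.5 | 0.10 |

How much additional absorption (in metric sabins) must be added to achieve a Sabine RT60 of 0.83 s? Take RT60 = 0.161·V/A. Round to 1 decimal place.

169.2 sabins

Equivalent absorption area: A₁ = 5.9*0.36 + 391.6*0.03 + 391.6*0.75 + 548.5*0.10 = 362.422 m^2.
For T = 0.83 s, need A₂ = 0.161·V/T = 0.161·2740.85/0.83 = 531.659 sabins.
Shortfall: 531.659 − 362.422 = 169.2 sabins.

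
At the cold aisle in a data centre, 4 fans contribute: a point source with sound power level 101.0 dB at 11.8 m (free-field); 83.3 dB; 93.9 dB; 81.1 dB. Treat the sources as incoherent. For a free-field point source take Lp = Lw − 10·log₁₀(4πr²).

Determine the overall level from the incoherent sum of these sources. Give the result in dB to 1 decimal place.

94.5 dB

Source at 11.8 m: Lp = 101.0 − 10·log₁₀(4π·11.8²) = 101.0 − 10·log₁₀(1749.741) = 68.6 dB.
Sum in the linear (power) domain: Σ 10^(Lᵢ/10) = 10^(68.6/10) + 10^(83.3/10) + 10^(93.9/10) + 10^(81.1/10) = 2.805e+09.
Combined level = 10 log₁₀(2.805e+09) = 94.5 dB.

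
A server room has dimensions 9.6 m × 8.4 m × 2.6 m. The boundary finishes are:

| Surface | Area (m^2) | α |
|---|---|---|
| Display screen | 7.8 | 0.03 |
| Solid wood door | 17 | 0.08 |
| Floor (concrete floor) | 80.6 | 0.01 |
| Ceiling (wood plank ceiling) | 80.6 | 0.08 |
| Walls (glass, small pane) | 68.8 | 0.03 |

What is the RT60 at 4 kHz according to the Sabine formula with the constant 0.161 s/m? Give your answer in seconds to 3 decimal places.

A = Σ Sᵢαᵢ = 7.8×0.03 + 17×0.08 + 80.6×0.01 + 80.6×0.08 + 68.8×0.03 = 10.912 sabins.
Volume V = 9.6 × 8.4 × 2.6 = 209.664 m³.
Sabine: RT60 = 0.161 × 209.664 / 10.912 = 3.093 s.

3.093 s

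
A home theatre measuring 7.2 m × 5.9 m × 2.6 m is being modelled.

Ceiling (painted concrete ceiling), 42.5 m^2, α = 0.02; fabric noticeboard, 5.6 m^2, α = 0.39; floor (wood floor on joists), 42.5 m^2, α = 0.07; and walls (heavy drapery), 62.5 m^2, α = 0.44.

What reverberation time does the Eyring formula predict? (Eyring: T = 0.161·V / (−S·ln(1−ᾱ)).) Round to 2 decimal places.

0.47 seconds

S = Σ Sᵢ = 153.1 m^2.
Σ(Sᵢαᵢ) = 42.5×0.02 + 5.6×0.39 + 42.5×0.07 + 62.5×0.44 = 33.509.
Mean coefficient ᾱ = A/S = 0.2189.
−S·ln(1−ᾱ) = −153.1 × ln(1 − 0.2189) = 37.824.
V = 7.2 × 5.9 × 2.6 = 110.448 m³.
T = 0.161·V/[−S·ln(1−ᾱ)] = 0.161·110.448/37.824 = 0.47 s.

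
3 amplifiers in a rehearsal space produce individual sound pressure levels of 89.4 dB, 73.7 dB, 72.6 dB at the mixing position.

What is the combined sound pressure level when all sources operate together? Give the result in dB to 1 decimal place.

Sum in the linear (power) domain: Σ 10^(Lᵢ/10) = 10^(89.4/10) + 10^(73.7/10) + 10^(72.6/10) = 9.126e+08.
Back to dB: 10·log₁₀ Σ = 89.6 dB.

89.6 dB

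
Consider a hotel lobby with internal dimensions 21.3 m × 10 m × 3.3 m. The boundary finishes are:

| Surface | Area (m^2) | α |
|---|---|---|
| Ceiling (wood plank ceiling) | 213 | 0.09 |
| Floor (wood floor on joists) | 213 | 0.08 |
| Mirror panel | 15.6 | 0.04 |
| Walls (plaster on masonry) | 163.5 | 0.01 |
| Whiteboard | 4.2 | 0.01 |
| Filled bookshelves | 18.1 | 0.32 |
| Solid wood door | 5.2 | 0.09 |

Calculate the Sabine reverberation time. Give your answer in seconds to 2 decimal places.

2.53 seconds

A = Σ Sᵢαᵢ = 213·0.09 + 213·0.08 + 15.6·0.04 + 163.5·0.01 + 4.2·0.01 + 18.1·0.32 + 5.2·0.09 = 44.771 sabins.
V = 21.3·10·3.3 = 702.9 m³.
Sabine: RT60 = 0.161 × 702.9 / 44.771 = 2.53 s.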